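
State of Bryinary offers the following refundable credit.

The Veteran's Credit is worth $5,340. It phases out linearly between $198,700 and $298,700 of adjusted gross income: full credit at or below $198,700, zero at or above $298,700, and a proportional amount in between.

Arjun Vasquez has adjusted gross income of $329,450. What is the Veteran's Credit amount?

$0

Veteran's Credit: $329,450 is at or above $298,700, so the credit is $0.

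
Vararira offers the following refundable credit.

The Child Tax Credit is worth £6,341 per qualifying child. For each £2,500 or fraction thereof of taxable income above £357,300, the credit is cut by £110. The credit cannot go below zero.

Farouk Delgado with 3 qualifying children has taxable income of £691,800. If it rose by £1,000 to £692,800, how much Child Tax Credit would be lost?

At £691,800 — base = 3 × £6,341 = £19,023. income exceeds £357,300 by £334,500, which is 134 full-or-partial £2,500 increments; reduction = 134 × £110 = £14,740, leaving £4,283.
At £692,800 — base = 3 × £6,341 = £19,023. income exceeds £357,300 by £335,500, which is 135 full-or-partial £2,500 increments; reduction = 135 × £110 = £14,850, leaving £4,173.
Lost: £4,283 − £4,173 = £110.

£110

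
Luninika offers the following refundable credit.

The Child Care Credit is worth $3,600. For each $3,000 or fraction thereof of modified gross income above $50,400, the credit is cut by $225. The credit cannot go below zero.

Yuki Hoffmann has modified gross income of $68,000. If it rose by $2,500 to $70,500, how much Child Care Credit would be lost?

$225

At $68,000 — income exceeds $50,400 by $17,600, which is 6 full-or-partial $3,000 increments; reduction = 6 × $225 = $1,350, leaving $2,250.
At $70,500 — income exceeds $50,400 by $20,100, which is 7 full-or-partial $3,000 increments; reduction = 7 × $225 = $1,575, leaving $2,025.
Lost: $2,250 − $2,025 = $225.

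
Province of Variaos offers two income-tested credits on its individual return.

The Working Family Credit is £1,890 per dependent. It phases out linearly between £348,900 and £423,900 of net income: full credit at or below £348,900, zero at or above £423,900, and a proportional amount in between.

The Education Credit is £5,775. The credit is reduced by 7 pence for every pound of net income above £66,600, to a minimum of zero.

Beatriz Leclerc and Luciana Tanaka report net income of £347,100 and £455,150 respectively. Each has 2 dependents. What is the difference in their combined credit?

£3,780

Beatriz (£347,100): Working Family Credit: base = 2 × £1,890 = £3,780. £347,100 is at or below the £348,900 threshold, so the full £3,780 applies. Education Credit: 7% of the £280,500 excess over £66,600 is £19,635 ≥ base, so the credit is £0. total £3,780 + £0 = £3,780
Luciana (£455,150): Working Family Credit: base = 2 × £1,890 = £3,780. £455,150 is at or above £423,900, so the credit is £0. Education Credit: 7% of the £388,550 excess over £66,600 is £27,198.50 ≥ base, so the credit is £0. total £0 + £0 = £0
Difference: |£3,780 − £0| = £3,780.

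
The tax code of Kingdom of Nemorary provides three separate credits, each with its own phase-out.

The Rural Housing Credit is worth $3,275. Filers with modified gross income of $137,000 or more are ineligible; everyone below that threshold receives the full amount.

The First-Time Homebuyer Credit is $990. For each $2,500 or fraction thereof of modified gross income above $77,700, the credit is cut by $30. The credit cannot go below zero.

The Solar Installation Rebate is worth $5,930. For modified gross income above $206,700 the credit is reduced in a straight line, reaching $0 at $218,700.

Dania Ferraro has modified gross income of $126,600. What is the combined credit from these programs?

$9,595

Rural Housing Credit: $126,600 is below the $137,000 cutoff, so the full $3,275 applies.
First-Time Homebuyer Credit: income exceeds $77,700 by $48,900, which is 20 full-or-partial $2,500 increments; reduction = 20 × $30 = $600, leaving $390.
Solar Installation Rebate: $126,600 is at or below the $206,700 threshold, so the full $5,930 applies.
Total: $3,275 + $390 + $5,930 = $9,595.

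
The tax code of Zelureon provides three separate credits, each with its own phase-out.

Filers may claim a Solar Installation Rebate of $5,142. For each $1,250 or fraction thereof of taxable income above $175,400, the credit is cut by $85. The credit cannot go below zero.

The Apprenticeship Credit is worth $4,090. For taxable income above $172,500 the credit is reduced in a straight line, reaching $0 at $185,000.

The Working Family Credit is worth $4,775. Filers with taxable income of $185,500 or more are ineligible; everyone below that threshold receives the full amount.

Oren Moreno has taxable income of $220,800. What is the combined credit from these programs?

Solar Installation Rebate: income exceeds $175,400 by $45,400, which is 37 full-or-partial $1,250 increments; reduction = 37 × $85 = $3,145, leaving $1,997.
Apprenticeship Credit: $220,800 is at or above $185,000, so the credit is $0.
Working Family Credit: $220,800 meets or exceeds the $185,500 cutoff, so the credit is $0.
Total: $1,997 + $0 + $0 = $1,997.

$1,997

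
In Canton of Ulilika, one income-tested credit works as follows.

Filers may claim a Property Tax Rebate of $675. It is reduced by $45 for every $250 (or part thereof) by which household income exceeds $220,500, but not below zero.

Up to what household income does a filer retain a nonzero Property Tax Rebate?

$224,000

After 14 increments the reduction is 14 × $45 = $630, leaving $45; one more increment wipes it out. Increment 14 ends at excess 14 × $250 = $3,500, so the highest qualifying income is $220,500 + $3,500 = $224,000.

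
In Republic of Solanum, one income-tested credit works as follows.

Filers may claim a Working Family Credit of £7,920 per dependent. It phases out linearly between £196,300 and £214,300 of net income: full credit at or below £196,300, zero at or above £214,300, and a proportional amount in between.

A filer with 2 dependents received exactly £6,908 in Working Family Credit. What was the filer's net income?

Full credit = 2 × £7,920 = £15,840.
£6,908 is 6,908/15,840 of the full £15,840, so 8,932/15,840 of the £18,000 range has been used: income = £196,300 + £18,000 × 8,932/15,840 = £206,450.

£206,450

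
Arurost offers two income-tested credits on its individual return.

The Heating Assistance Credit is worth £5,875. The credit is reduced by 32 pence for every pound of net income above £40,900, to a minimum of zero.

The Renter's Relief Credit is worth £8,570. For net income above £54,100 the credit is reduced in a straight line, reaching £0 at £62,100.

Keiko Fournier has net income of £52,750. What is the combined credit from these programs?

£10,653

Heating Assistance Credit: 32% of the £11,850 excess over £40,900 is £3,792; credit = £5,875 − £3,792 = £2,083.
Renter's Relief Credit: £52,750 is at or below the £54,100 threshold, so the full £8,570 applies.
Total: £2,083 + £8,570 = £10,653.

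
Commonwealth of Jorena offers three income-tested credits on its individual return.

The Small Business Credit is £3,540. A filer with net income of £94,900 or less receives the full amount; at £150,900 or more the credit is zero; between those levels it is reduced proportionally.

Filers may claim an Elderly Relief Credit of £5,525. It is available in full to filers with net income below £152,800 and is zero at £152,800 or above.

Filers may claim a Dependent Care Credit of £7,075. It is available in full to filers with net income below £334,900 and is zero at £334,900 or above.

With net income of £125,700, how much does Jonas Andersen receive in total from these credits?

Small Business Credit: £125,700 is £30,800 into a £56,000 phase-out range, leaving 25,200/56,000 of the credit: £3,540 × 25,200/56,000 = £1,593.
Elderly Relief Credit: £125,700 is below the £152,800 cutoff, so the full £5,525 applies.
Dependent Care Credit: £125,700 is below the £334,900 cutoff, so the full £7,075 applies.
Total: £1,593 + £5,525 + £7,075 = £14,193.

£14,193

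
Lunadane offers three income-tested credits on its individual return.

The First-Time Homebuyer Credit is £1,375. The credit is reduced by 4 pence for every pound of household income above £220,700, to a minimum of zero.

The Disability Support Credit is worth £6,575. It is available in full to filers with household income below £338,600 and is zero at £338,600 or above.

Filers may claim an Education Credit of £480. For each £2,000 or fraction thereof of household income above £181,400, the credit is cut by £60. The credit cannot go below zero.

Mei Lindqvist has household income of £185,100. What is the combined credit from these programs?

First-Time Homebuyer Credit: £185,100 is at or below the £220,700 threshold, so the full £1,375 applies.
Disability Support Credit: £185,100 is below the £338,600 cutoff, so the full £6,575 applies.
Education Credit: income exceeds £181,400 by £3,700, which is 2 full-or-partial £2,000 increments; reduction = 2 × £60 = £120, leaving £360.
Total: £1,375 + £6,575 + £360 = £8,310.

£8,310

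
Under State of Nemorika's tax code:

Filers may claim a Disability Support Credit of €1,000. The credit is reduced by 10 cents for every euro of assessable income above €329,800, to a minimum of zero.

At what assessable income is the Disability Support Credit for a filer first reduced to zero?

€339,800

The credit falls by 10% of each euro above €329,800, so it reaches zero when the excess is €1,000 / 10% = €10,000: income = €329,800 + €10,000 = €339,800.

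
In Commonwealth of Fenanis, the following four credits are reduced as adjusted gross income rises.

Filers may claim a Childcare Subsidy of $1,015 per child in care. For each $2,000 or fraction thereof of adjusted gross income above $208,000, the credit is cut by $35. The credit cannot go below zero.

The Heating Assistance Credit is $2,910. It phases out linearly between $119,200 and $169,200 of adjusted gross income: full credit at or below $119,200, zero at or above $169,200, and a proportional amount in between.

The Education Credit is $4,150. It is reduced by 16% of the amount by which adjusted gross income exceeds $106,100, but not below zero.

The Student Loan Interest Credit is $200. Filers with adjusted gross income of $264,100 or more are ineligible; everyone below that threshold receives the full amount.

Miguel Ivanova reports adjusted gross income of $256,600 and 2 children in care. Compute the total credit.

$1,355

Childcare Subsidy: base = 2 × $1,015 = $2,030. income exceeds $208,000 by $48,600, which is 25 full-or-partial $2,000 increments; reduction = 25 × $35 = $875, leaving $1,155.
Heating Assistance Credit: $256,600 is at or above $169,200, so the credit is $0.
Education Credit: 16% of the $150,500 excess over $106,100 is $24,080 ≥ base, so the credit is $0.
Student Loan Interest Credit: $256,600 is below the $264,100 cutoff, so the full $200 applies.
Total: $1,155 + $0 + $0 + $200 = $1,355.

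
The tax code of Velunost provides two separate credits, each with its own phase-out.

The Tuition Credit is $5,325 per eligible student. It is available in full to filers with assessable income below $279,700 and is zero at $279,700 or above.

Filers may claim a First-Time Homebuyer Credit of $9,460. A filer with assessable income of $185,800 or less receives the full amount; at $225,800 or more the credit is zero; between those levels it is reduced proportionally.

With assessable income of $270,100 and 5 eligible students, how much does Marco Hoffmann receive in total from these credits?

Tuition Credit: base = 5 × $5,325 = $26,625. $270,100 is below the $279,700 cutoff, so the full $26,625 applies.
First-Time Homebuyer Credit: $270,100 is at or above $225,800, so the credit is $0.
Total: $26,625 + $0 = $26,625.

$26,625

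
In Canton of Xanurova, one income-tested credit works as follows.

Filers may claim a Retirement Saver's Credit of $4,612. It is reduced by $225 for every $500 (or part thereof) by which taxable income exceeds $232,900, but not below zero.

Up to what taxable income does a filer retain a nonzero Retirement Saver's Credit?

$242,900

After 20 increments the reduction is 20 × $225 = $4,500, leaving $112; one more increment wipes it out. Increment 20 ends at excess 20 × $500 = $10,000, so the highest qualifying income is $232,900 + $10,000 = $242,900.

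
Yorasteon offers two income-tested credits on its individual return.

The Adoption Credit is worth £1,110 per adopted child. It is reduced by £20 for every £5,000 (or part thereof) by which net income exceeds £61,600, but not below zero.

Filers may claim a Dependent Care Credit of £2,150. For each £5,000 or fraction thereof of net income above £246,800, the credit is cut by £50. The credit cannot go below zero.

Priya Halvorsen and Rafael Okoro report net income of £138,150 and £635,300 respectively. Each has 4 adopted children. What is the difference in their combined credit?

Priya (£138,150): Adoption Credit: base = 4 × £1,110 = £4,440. income exceeds £61,600 by £76,550, which is 16 full-or-partial £5,000 increments; reduction = 16 × £20 = £320, leaving £4,120. Dependent Care Credit: £138,150 is at or below the £246,800 threshold, so the full £2,150 applies. total £4,120 + £2,150 = £6,270
Rafael (£635,300): Adoption Credit: base = 4 × £1,110 = £4,440. income exceeds £61,600 by £573,700, which is 115 full-or-partial £5,000 increments; reduction = 115 × £20 = £2,300, leaving £2,140. Dependent Care Credit: income exceeds £246,800 by £388,500 → 78 increments × £50 = £3,900 ≥ base, so the credit is £0. total £2,140 + £0 = £2,140
Difference: |£6,270 − £2,140| = £4,130.

£4,130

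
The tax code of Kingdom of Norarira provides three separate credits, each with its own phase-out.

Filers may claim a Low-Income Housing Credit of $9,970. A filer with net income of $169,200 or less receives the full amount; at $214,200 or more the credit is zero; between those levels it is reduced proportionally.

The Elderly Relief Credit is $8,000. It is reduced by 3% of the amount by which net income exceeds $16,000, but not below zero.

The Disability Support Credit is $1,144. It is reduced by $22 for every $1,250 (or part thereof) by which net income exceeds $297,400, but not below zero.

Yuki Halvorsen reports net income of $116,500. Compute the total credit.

$16,099

Low-Income Housing Credit: $116,500 is at or below the $169,200 threshold, so the full $9,970 applies.
Elderly Relief Credit: 3% of the $100,500 excess over $16,000 is $3,015; credit = $8,000 − $3,015 = $4,985.
Disability Support Credit: $116,500 is at or below the $297,400 threshold, so the full $1,144 applies.
Total: $9,970 + $4,985 + $1,144 = $16,099.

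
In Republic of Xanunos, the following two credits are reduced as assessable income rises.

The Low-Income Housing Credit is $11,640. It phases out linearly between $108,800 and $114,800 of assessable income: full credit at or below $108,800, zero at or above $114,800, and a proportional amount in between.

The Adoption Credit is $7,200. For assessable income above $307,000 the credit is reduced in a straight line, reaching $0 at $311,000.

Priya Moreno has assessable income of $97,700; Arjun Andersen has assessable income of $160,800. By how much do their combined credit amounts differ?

$11,640

Priya ($97,700): Low-Income Housing Credit: $97,700 is at or below the $108,800 threshold, so the full $11,640 applies. Adoption Credit: $97,700 is at or below the $307,000 threshold, so the full $7,200 applies. total $11,640 + $7,200 = $18,840
Arjun ($160,800): Low-Income Housing Credit: $160,800 is at or above $114,800, so the credit is $0. Adoption Credit: $160,800 is at or below the $307,000 threshold, so the full $7,200 applies. total $0 + $7,200 = $7,200
Difference: |$18,840 − $7,200| = $11,640.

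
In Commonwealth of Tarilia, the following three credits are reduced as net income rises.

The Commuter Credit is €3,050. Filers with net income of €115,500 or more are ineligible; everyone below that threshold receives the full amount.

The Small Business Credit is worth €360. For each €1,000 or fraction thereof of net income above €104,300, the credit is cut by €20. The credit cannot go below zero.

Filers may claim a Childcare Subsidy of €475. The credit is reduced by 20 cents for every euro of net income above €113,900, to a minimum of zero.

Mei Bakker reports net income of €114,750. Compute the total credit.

€3,495

Commuter Credit: €114,750 is below the €115,500 cutoff, so the full €3,050 applies.
Small Business Credit: income exceeds €104,300 by €10,450, which is 11 full-or-partial €1,000 increments; reduction = 11 × €20 = €220, leaving €140.
Childcare Subsidy: 20% of the €850 excess over €113,900 is €170; credit = €475 − €170 = €305.
Total: €3,050 + €140 + €305 = €3,495.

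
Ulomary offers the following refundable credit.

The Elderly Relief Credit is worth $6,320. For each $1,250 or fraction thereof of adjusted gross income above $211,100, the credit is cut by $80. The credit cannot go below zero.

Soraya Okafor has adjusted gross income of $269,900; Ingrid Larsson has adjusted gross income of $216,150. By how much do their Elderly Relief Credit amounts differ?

Soraya ($269,900): Elderly Relief Credit: income exceeds $211,100 by $58,800, which is 48 full-or-partial $1,250 increments; reduction = 48 × $80 = $3,840, leaving $2,480.
Ingrid ($216,150): Elderly Relief Credit: income exceeds $211,100 by $5,050, which is 5 full-or-partial $1,250 increments; reduction = 5 × $80 = $400, leaving $5,920.
Difference: |$2,480 − $5,920| = $3,440.

$3,440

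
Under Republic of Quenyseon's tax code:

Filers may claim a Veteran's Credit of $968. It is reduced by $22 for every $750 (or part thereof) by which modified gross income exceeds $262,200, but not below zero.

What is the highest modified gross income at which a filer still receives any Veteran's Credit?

After 43 increments the reduction is 43 × $22 = $946, leaving $22; one more increment wipes it out. Increment 43 ends at excess 43 × $750 = $32,250, so the highest qualifying income is $262,200 + $32,250 = $294,450.

$294,450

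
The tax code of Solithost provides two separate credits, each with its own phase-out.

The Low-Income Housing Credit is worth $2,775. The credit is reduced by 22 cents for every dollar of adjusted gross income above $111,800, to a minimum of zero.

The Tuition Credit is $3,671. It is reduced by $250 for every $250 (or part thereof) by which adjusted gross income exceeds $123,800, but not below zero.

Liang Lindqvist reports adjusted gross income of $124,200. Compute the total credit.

$3,218

Low-Income Housing Credit: 22% of the $12,400 excess over $111,800 is $2,728; credit = $2,775 − $2,728 = $47.
Tuition Credit: income exceeds $123,800 by $400, which is 2 full-or-partial $250 increments; reduction = 2 × $250 = $500, leaving $3,171.
Total: $47 + $3,171 = $3,218.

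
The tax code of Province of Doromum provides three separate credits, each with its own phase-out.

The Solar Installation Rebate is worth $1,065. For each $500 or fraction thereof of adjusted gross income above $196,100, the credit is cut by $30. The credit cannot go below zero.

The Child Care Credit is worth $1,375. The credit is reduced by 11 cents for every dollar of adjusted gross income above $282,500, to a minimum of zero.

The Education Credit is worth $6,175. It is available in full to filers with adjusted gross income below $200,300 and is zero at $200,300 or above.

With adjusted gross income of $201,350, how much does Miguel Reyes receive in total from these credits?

Solar Installation Rebate: income exceeds $196,100 by $5,250, which is 11 full-or-partial $500 increments; reduction = 11 × $30 = $330, leaving $735.
Child Care Credit: $201,350 is at or below the $282,500 threshold, so the full $1,375 applies.
Education Credit: $201,350 meets or exceeds the $200,300 cutoff, so the credit is $0.
Total: $735 + $1,375 + $0 = $2,110.

$2,110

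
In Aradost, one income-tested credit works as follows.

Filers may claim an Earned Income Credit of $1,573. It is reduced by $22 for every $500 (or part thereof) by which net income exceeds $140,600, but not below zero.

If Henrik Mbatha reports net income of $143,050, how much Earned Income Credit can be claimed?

Earned Income Credit: income exceeds $140,600 by $2,450, which is 5 full-or-partial $500 increments; reduction = 5 × $22 = $110, leaving $1,463.

$1,463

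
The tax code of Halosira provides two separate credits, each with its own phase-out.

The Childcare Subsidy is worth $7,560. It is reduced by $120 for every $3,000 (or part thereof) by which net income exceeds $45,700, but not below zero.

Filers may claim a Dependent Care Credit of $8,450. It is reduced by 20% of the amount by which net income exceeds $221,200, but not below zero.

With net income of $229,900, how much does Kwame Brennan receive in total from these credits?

$6,830

Childcare Subsidy: income exceeds $45,700 by $184,200, which is 62 full-or-partial $3,000 increments; reduction = 62 × $120 = $7,440, leaving $120.
Dependent Care Credit: 20% of the $8,700 excess over $221,200 is $1,740; credit = $8,450 − $1,740 = $6,710.
Total: $120 + $6,710 = $6,830.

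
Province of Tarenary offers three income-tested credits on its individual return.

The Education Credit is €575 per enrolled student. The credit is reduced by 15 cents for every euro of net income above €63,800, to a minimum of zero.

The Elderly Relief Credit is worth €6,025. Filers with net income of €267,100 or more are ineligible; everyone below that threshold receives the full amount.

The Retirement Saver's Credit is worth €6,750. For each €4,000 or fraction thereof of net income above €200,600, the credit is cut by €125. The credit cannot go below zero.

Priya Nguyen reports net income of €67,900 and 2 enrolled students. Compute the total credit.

€13,310

Education Credit: base = 2 × €575 = €1,150. 15% of the €4,100 excess over €63,800 is €615; credit = €1,150 − €615 = €535.
Elderly Relief Credit: €67,900 is below the €267,100 cutoff, so the full €6,025 applies.
Retirement Saver's Credit: €67,900 is at or below the €200,600 threshold, so the full €6,750 applies.
Total: €535 + €6,025 + €6,750 = €13,310.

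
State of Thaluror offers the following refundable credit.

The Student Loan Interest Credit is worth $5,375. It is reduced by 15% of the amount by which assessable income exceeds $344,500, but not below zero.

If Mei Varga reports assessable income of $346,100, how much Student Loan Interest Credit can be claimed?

$5,135

Student Loan Interest Credit: 15% of the $1,600 excess over $344,500 is $240; credit = $5,375 − $240 = $5,135.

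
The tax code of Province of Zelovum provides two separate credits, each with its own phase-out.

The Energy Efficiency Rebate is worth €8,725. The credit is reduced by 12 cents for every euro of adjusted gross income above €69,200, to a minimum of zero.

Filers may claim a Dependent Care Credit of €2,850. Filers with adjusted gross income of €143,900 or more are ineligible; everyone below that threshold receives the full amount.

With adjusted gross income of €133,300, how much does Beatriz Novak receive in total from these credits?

Energy Efficiency Rebate: 12% of the €64,100 excess over €69,200 is €7,692; credit = €8,725 − €7,692 = €1,033.
Dependent Care Credit: €133,300 is below the €143,900 cutoff, so the full €2,850 applies.
Total: €1,033 + €2,850 = €3,883.

€3,883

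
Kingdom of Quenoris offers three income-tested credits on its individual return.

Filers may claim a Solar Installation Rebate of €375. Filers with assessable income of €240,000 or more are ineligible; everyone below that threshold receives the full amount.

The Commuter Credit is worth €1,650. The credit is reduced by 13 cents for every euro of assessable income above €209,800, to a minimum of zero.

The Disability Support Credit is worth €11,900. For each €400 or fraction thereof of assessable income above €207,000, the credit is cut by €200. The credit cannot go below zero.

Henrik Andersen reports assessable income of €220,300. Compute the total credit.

€5,760

Solar Installation Rebate: €220,300 is below the €240,000 cutoff, so the full €375 applies.
Commuter Credit: 13% of the €10,500 excess over €209,800 is €1,365; credit = €1,650 − €1,365 = €285.
Disability Support Credit: income exceeds €207,000 by €13,300, which is 34 full-or-partial €400 increments; reduction = 34 × €200 = €6,800, leaving €5,100.
Total: €375 + €285 + €5,100 = €5,760.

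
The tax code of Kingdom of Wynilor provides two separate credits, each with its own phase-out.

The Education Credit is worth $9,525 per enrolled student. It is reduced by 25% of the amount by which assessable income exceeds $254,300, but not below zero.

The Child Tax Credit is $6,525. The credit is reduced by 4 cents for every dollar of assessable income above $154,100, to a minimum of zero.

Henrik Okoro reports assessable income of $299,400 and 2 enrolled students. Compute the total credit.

$8,488

Education Credit: base = 2 × $9,525 = $19,050. 25% of the $45,100 excess over $254,300 is $11,275; credit = $19,050 − $11,275 = $7,775.
Child Tax Credit: 4% of the $145,300 excess over $154,100 is $5,812; credit = $6,525 − $5,812 = $713.
Total: $7,775 + $713 = $8,488.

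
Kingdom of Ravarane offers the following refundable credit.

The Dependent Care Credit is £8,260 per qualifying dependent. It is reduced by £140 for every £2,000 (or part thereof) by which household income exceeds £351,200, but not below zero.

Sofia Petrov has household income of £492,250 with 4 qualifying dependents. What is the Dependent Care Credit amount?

£23,100

Dependent Care Credit: base = 4 × £8,260 = £33,040. income exceeds £351,200 by £141,050, which is 71 full-or-partial £2,000 increments; reduction = 71 × £140 = £9,940, leaving £23,100.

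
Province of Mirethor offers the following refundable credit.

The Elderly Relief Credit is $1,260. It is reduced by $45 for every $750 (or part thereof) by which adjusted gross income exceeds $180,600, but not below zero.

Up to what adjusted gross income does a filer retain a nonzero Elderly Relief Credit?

$200,850

After 27 increments the reduction is 27 × $45 = $1,215, leaving $45; one more increment wipes it out. Increment 27 ends at excess 27 × $750 = $20,250, so the highest qualifying income is $180,600 + $20,250 = $200,850.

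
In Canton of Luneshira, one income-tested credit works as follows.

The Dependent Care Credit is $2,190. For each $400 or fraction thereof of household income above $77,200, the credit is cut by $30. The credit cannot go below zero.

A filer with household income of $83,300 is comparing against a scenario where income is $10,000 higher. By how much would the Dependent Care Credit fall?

At $83,300 — income exceeds $77,200 by $6,100, which is 16 full-or-partial $400 increments; reduction = 16 × $30 = $480, leaving $1,710.
At $93,300 — income exceeds $77,200 by $16,100, which is 41 full-or-partial $400 increments; reduction = 41 × $30 = $1,230, leaving $960.
Lost: $1,710 − $960 = $750.

$750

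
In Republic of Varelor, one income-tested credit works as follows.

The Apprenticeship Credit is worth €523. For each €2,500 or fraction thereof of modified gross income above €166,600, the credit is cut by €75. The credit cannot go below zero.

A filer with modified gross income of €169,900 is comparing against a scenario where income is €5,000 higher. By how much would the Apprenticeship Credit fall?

At €169,900 — income exceeds €166,600 by €3,300, which is 2 full-or-partial €2,500 increments; reduction = 2 × €75 = €150, leaving €373.
At €174,900 — income exceeds €166,600 by €8,300, which is 4 full-or-partial €2,500 increments; reduction = 4 × €75 = €300, leaving €223.
Lost: €373 − €223 = €150.

€150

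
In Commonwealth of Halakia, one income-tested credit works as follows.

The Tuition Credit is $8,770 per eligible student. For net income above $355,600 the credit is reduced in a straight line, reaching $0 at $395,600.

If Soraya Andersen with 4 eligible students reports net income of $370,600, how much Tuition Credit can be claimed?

Tuition Credit: base = 4 × $8,770 = $35,080. $370,600 is $15,000 into a $40,000 phase-out range, leaving 25,000/40,000 of the credit: $35,080 × 25,000/40,000 = $21,925.

$21,925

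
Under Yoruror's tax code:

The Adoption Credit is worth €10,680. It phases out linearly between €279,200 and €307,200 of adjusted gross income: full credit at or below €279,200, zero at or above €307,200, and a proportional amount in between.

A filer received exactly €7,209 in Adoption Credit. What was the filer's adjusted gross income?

€288,300

€7,209 is 7,209/10,680 of the full €10,680, so 3,471/10,680 of the €28,000 range has been used: income = €279,200 + €28,000 × 3,471/10,680 = €288,300.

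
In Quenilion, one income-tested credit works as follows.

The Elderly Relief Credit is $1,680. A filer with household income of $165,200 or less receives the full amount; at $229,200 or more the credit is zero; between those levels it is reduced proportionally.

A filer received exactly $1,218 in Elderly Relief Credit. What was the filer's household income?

$1,218 is 1,218/1,680 of the full $1,680, so 462/1,680 of the $64,000 range has been used: income = $165,200 + $64,000 × 462/1,680 = $182,800.

$182,800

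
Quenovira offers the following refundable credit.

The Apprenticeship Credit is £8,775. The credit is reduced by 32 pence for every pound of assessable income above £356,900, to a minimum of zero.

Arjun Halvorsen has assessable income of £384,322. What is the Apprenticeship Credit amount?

Apprenticeship Credit: 32% of the £27,422 excess over £356,900 is £8,775.04 ≥ base, so the credit is £0.

£0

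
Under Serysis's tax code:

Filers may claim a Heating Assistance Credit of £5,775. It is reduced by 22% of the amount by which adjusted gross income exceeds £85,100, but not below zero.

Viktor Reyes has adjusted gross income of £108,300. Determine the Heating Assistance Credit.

Heating Assistance Credit: 22% of the £23,200 excess over £85,100 is £5,104; credit = £5,775 − £5,104 = £671.

£671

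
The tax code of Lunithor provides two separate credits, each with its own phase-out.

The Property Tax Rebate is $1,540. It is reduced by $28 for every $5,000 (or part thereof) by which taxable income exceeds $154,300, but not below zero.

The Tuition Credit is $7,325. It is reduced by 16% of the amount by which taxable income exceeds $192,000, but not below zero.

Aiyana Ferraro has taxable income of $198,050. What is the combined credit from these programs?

Property Tax Rebate: income exceeds $154,300 by $43,750, which is 9 full-or-partial $5,000 increments; reduction = 9 × $28 = $252, leaving $1,288.
Tuition Credit: 16% of the $6,050 excess over $192,000 is $968; credit = $7,325 − $968 = $6,357.
Total: $1,288 + $6,357 = $7,645.

$7,645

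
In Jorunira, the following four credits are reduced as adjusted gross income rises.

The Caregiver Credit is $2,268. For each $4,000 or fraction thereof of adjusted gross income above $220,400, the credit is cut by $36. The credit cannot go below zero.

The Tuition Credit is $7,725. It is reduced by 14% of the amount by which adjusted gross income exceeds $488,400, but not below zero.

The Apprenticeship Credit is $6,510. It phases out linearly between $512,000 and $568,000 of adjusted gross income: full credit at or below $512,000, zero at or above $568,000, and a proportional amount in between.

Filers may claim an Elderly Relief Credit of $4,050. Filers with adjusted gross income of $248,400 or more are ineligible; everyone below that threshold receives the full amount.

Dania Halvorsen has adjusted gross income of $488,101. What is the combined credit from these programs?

Caregiver Credit: income exceeds $220,400 by $267,701 → 67 increments × $36 = $2,412 ≥ base, so the credit is $0.
Tuition Credit: $488,101 is at or below the $488,400 threshold, so the full $7,725 applies.
Apprenticeship Credit: $488,101 is at or below the $512,000 threshold, so the full $6,510 applies.
Elderly Relief Credit: $488,101 meets or exceeds the $248,400 cutoff, so the credit is $0.
Total: $0 + $7,725 + $6,510 + $0 = $14,235.

$14,235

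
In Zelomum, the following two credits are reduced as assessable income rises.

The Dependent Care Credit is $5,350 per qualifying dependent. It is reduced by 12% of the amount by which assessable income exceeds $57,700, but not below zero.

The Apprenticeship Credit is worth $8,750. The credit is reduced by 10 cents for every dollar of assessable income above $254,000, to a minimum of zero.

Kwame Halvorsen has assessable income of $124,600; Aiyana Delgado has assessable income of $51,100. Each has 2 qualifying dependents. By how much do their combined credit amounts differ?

$8,028

Kwame ($124,600): Dependent Care Credit: base = 2 × $5,350 = $10,700. 12% of the $66,900 excess over $57,700 is $8,028; credit = $10,700 − $8,028 = $2,672. Apprenticeship Credit: $124,600 is at or below the $254,000 threshold, so the full $8,750 applies. total $2,672 + $8,750 = $11,422
Aiyana ($51,100): Dependent Care Credit: base = 2 × $5,350 = $10,700. $51,100 is at or below the $57,700 threshold, so the full $10,700 applies. Apprenticeship Credit: $51,100 is at or below the $254,000 threshold, so the full $8,750 applies. total $10,700 + $8,750 = $19,450
Difference: |$11,422 − $19,450| = $8,028.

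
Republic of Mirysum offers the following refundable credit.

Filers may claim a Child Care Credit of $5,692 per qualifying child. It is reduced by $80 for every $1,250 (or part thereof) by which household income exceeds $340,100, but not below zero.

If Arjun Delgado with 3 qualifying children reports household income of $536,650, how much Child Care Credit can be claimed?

$4,436

Child Care Credit: base = 3 × $5,692 = $17,076. income exceeds $340,100 by $196,550, which is 158 full-or-partial $1,250 increments; reduction = 158 × $80 = $12,640, leaving $4,436.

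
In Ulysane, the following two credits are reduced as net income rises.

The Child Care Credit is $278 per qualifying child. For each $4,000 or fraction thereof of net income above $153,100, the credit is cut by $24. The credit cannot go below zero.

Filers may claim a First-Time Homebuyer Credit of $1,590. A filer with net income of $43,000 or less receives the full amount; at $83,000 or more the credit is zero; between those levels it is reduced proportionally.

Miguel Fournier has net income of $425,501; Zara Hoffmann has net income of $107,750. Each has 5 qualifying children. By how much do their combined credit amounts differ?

$1,390

Miguel ($425,501): Child Care Credit: base = 5 × $278 = $1,390. income exceeds $153,100 by $272,401 → 69 increments × $24 = $1,656 ≥ base, so the credit is $0. First-Time Homebuyer Credit: $425,501 is at or above $83,000, so the credit is $0. total $0 + $0 = $0
Zara ($107,750): Child Care Credit: base = 5 × $278 = $1,390. $107,750 is at or below the $153,100 threshold, so the full $1,390 applies. First-Time Homebuyer Credit: $107,750 is at or above $83,000, so the credit is $0. total $1,390 + $0 = $1,390
Difference: |$0 − $1,390| = $1,390.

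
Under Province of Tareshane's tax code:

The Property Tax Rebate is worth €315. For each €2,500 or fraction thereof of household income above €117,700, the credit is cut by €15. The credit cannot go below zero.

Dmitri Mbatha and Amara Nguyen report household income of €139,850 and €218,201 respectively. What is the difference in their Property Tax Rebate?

Dmitri (€139,850): Property Tax Rebate: income exceeds €117,700 by €22,150, which is 9 full-or-partial €2,500 increments; reduction = 9 × €15 = €135, leaving €180.
Amara (€218,201): Property Tax Rebate: income exceeds €117,700 by €100,501 → 41 increments × €15 = €615 ≥ base, so the credit is €0.
Difference: |€180 − €0| = €180.

€180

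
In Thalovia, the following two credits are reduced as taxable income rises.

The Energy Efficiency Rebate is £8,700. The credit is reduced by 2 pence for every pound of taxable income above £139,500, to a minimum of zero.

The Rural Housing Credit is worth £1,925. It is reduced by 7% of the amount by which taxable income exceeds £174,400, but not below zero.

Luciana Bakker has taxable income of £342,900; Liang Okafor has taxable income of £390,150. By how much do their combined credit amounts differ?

£945

Luciana (£342,900): Energy Efficiency Rebate: 2% of the £203,400 excess over £139,500 is £4,068; credit = £8,700 − £4,068 = £4,632. Rural Housing Credit: 7% of the £168,500 excess over £174,400 is £11,795 ≥ base, so the credit is £0. total £4,632 + £0 = £4,632
Liang (£390,150): Energy Efficiency Rebate: 2% of the £250,650 excess over £139,500 is £5,013; credit = £8,700 − £5,013 = £3,687. Rural Housing Credit: 7% of the £215,750 excess over £174,400 is £15,102.50 ≥ base, so the credit is £0. total £3,687 + £0 = £3,687
Difference: |£4,632 − £3,687| = £945.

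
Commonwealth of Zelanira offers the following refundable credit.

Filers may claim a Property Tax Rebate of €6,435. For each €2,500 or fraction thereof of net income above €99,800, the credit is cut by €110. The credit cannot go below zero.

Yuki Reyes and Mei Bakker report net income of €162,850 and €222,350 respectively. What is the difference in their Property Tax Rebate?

€2,640

Yuki (€162,850): Property Tax Rebate: income exceeds €99,800 by €63,050, which is 26 full-or-partial €2,500 increments; reduction = 26 × €110 = €2,860, leaving €3,575.
Mei (€222,350): Property Tax Rebate: income exceeds €99,800 by €122,550, which is 50 full-or-partial €2,500 increments; reduction = 50 × €110 = €5,500, leaving €935.
Difference: |€3,575 − €935| = €2,640.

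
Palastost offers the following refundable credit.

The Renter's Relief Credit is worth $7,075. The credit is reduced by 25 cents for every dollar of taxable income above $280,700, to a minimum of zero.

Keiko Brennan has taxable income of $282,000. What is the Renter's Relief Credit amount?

Renter's Relief Credit: 25% of the $1,300 excess over $280,700 is $325; credit = $7,075 − $325 = $6,750.

$6,750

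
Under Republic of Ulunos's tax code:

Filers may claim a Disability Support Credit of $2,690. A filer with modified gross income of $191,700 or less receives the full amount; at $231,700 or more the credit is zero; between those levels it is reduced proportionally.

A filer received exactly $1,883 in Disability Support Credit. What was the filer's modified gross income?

$203,700

$1,883 is 1,883/2,690 of the full $2,690, so 807/2,690 of the $40,000 range has been used: income = $191,700 + $40,000 × 807/2,690 = $203,700.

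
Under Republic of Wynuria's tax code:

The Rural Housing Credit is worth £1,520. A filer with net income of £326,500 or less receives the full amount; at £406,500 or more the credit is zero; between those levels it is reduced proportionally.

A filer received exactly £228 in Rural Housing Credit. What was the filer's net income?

£228 is 228/1,520 of the full £1,520, so 1,292/1,520 of the £80,000 range has been used: income = £326,500 + £80,000 × 1,292/1,520 = £394,500.

£394,500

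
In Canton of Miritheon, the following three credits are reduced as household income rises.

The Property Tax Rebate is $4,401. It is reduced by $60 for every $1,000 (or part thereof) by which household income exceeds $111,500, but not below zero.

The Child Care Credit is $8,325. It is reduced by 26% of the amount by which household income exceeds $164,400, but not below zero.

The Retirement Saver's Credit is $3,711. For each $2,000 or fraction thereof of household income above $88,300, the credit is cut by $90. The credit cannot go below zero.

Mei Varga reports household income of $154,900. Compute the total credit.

Property Tax Rebate: income exceeds $111,500 by $43,400, which is 44 full-or-partial $1,000 increments; reduction = 44 × $60 = $2,640, leaving $1,761.
Child Care Credit: $154,900 is at or below the $164,400 threshold, so the full $8,325 applies.
Retirement Saver's Credit: income exceeds $88,300 by $66,600, which is 34 full-or-partial $2,000 increments; reduction = 34 × $90 = $3,060, leaving $651.
Total: $1,761 + $8,325 + $651 = $10,737.

$10,737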